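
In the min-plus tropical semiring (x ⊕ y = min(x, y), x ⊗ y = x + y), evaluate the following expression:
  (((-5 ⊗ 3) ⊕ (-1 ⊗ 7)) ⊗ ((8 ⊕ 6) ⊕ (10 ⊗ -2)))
(((-5 ⊗ 3) ⊕ (-1 ⊗ 7)) ⊗ ((8 ⊕ 6) ⊕ (10 ⊗ -2))) = 4

Expand innermost to outermost. Recall ⊕ takes the minimum of its arguments and ⊗ takes their sum. Working out the expression (((-5 ⊗ 3) ⊕ (-1 ⊗ 7)) ⊗ ((8 ⊕ 6) ⊕ (10 ⊗ -2))) gives 4.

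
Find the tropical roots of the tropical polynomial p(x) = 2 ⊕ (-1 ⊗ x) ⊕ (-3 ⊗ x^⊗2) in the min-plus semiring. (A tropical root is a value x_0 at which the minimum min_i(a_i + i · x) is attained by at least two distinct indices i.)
Roots: {2, 3}

Each tropical root is a break point of the lower envelope of the lines y = a_i + i · x (there are 3 lines, with slopes 0, 1, ..., 2). Only the lines that attain the minimum somewhere contribute to roots; other lines are dominated. Here the surviving (envelope) indices are i = 2, i = 1, i = 0.
Intersections between consecutive envelope lines give the roots: for adjacent envelope indices i < j the intersection is x = (a_i − a_j) / (j − i). Reading off the sorted break points: {2, 3}.
Verification: at each break x_0, at least two indices attain the minimum of min_i(a_i + i · x_0).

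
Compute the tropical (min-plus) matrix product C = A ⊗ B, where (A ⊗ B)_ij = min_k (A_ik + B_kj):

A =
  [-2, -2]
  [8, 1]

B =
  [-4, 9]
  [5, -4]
A ⊗ B =
  [-6, -6]
  [4, -3]

Apply the min-plus product entry-by-entry:
  C[0][0] = min over k of (A[0][0] + B[0][0] = -2 + -4 = -6, A[0][1] + B[1][0] = -2 + 5 = 3) = -6 (attained at k = 0)
  C[0][1] = min over k of (A[0][0] + B[0][1] = -2 + 9 = 7, A[0][1] + B[1][1] = -2 + -4 = -6) = -6 (attained at k = 1)
  C[1][0] = min over k of (A[1][0] + B[0][0] = 8 + -4 = 4, A[1][1] + B[1][0] = 1 + 5 = 6) = 4 (attained at k = 0)
  C[1][1] = min over k of (A[1][0] + B[0][1] = 8 + 9 = 17, A[1][1] + B[1][1] = 1 + -4 = -3) = -3 (attained at k = 1)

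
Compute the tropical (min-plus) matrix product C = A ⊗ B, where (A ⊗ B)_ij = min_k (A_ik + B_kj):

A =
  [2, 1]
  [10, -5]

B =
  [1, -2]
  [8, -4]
A ⊗ B =
  [3, -3]
  [3, -9]

Apply the min-plus product entry-by-entry:
  C[0][0] = min over k of (A[0][0] + B[0][0] = 2 + 1 = 3, A[0][1] + B[1][0] = 1 + 8 = 9) = 3 (attained at k = 0)
  C[0][1] = min over k of (A[0][0] + B[0][1] = 2 + -2 = 0, A[0][1] + B[1][1] = 1 + -4 = -3) = -3 (attained at k = 1)
  C[1][0] = min over k of (A[1][0] + B[0][0] = 10 + 1 = 11, A[1][1] + B[1][0] = -5 + 8 = 3) = 3 (attained at k = 1)
  C[1][1] = min over k of (A[1][0] + B[0][1] = 10 + -2 = 8, A[1][1] + B[1][1] = -5 + -4 = -9) = -9 (attained at k = 1)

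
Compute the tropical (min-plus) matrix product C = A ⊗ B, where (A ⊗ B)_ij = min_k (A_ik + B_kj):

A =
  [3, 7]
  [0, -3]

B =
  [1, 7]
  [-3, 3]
A ⊗ B =
  [4, 10]
  [-6, 0]

Apply the min-plus product entry-by-entry:
  C[0][0] = min over k of (A[0][0] + B[0][0] = 3 + 1 = 4, A[0][1] + B[1][0] = 7 + -3 = 4) = 4 (attained at k = 0)
  C[0][1] = min over k of (A[0][0] + B[0][1] = 3 + 7 = 10, A[0][1] + B[1][1] = 7 + 3 = 10) = 10 (attained at k = 0)
  C[1][0] = min over k of (A[1][0] + B[0][0] = 0 + 1 = 1, A[1][1] + B[1][0] = -3 + -3 = -6) = -6 (attained at k = 1)
  C[1][1] = min over k of (A[1][0] + B[0][1] = 0 + 7 = 7, A[1][1] + B[1][1] = -3 + 3 = 0) = 0 (attained at k = 1)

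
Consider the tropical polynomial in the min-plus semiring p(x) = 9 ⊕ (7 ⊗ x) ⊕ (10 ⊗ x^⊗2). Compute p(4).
p(4) = 9

A tropical monomial a ⊗ x^⊗i evaluates to a + i · x. Evaluating each term at x = 4:
  Term 0 contributes 9 + 0 · 4 = 9
  Term 1 contributes 7 + 1 · 4 = 11
  Term 2 contributes 10 + 2 · 4 = 18
p(4) = ⊕ of these = min[9, 11, 18] = 9.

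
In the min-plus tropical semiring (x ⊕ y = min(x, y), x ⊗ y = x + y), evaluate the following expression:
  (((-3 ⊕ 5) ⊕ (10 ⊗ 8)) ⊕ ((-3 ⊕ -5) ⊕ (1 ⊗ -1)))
(((-3 ⊕ 5) ⊕ (10 ⊗ 8)) ⊕ ((-3 ⊕ -5) ⊕ (1 ⊗ -1))) = -5

Expand innermost to outermost. Recall ⊕ takes the minimum of its arguments and ⊗ takes their sum. Working out the expression (((-3 ⊕ 5) ⊕ (10 ⊗ 8)) ⊕ ((-3 ⊕ -5) ⊕ (1 ⊗ -1))) gives -5.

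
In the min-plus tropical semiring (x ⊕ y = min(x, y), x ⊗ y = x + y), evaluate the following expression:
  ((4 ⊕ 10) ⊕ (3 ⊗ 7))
((4 ⊕ 10) ⊕ (3 ⊗ 7)) = 4

Expand innermost to outermost. Recall ⊕ takes the minimum of its arguments and ⊗ takes their sum. Working out the expression ((4 ⊕ 10) ⊕ (3 ⊗ 7)) gives 4.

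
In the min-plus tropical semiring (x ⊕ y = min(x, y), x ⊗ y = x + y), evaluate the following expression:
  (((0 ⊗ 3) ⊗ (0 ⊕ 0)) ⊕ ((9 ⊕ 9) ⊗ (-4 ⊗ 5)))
(((0 ⊗ 3) ⊗ (0 ⊕ 0)) ⊕ ((9 ⊕ 9) ⊗ (-4 ⊗ 5))) = 3

Expand innermost to outermost. Recall ⊕ takes the minimum of its arguments and ⊗ takes their sum. Working out the expression (((0 ⊗ 3) ⊗ (0 ⊕ 0)) ⊕ ((9 ⊕ 9) ⊗ (-4 ⊗ 5))) gives 3.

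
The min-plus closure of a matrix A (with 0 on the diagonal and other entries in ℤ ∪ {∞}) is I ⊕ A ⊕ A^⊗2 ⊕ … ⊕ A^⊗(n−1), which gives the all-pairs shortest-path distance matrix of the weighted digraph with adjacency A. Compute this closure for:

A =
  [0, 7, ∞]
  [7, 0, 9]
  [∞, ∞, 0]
Closure =
  [0, 7, 16]
  [7, 0, 9]
  [∞, ∞, 0]

This is the Floyd-Warshall all-pairs shortest-path computation. For each intermediate vertex k = 0, 1, …, 2, update dist[i][j] ← min(dist[i][j], dist[i][k] + dist[k][j]). The final matrix gives, for each (i, j), the minimum total weight of any directed path from i to j (possibly empty when i = j).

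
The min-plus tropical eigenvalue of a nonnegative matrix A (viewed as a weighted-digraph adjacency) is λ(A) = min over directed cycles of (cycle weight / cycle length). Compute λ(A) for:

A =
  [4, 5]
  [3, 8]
λ(A) = 4

Enumerate directed cycles and compute their means (weight / length). Sample:
  cycle 0 → 0: weight = 4, length = 1, mean = 4/1 ≈ 4.000
  cycle 1 → 1: weight = 8, length = 1, mean = 8/1 ≈ 8.000
  cycle 0 → 1 → 0: weight = 8, length = 2, mean = 8/2 ≈ 4.000
  cycle 1 → 0 → 1: weight = 8, length = 2, mean = 8/2 ≈ 4.000
Minimum mean = 4.000, attained e.g. along the cycle 0 → 0 with weight 4 and length 1. So λ(A) = 4/1 = 4.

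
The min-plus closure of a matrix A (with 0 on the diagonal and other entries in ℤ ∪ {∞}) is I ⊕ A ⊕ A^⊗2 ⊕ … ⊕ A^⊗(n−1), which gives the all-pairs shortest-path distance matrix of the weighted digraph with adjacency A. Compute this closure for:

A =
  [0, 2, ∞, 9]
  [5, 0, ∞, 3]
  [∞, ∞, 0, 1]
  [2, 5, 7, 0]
Closure =
  [0, 2, 12, 5]
  [5, 0, 10, 3]
  [3, 5, 0, 1]
  [2, 4, 7, 0]

This is the Floyd-Warshall all-pairs shortest-path computation. For each intermediate vertex k = 0, 1, …, 3, update dist[i][j] ← min(dist[i][j], dist[i][k] + dist[k][j]). The final matrix gives, for each (i, j), the minimum total weight of any directed path from i to j (possibly empty when i = j).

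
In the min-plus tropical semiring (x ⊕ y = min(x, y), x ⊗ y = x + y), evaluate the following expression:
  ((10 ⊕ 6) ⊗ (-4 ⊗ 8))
((10 ⊕ 6) ⊗ (-4 ⊗ 8)) = 10

Expand innermost to outermost. Recall ⊕ takes the minimum of its arguments and ⊗ takes their sum. Working out the expression ((10 ⊕ 6) ⊗ (-4 ⊗ 8)) gives 10.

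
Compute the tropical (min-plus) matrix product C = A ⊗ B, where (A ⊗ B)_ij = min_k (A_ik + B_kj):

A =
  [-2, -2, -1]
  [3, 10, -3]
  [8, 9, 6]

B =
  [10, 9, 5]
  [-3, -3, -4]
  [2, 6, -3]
A ⊗ B =
  [-5, -5, -6]
  [-1, 3, -6]
  [6, 6, 3]

Apply the min-plus product entry-by-entry:
  C[0][0] = min over k of (A[0][0] + B[0][0] = -2 + 10 = 8, A[0][1] + B[1][0] = -2 + -3 = -5, A[0][2] + B[2][0] = -1 + 2 = 1) = -5 (attained at k = 1)
  C[0][1] = min over k of (A[0][0] + B[0][1] = -2 + 9 = 7, A[0][1] + B[1][1] = -2 + -3 = -5, A[0][2] + B[2][1] = -1 + 6 = 5) = -5 (attained at k = 1)
  C[0][2] = min over k of (A[0][0] + B[0][2] = -2 + 5 = 3, A[0][1] + B[1][2] = -2 + -4 = -6, A[0][2] + B[2][2] = -1 + -3 = -4) = -6 (attained at k = 1)
  C[1][0] = min over k of (A[1][0] + B[0][0] = 3 + 10 = 13, A[1][1] + B[1][0] = 10 + -3 = 7, A[1][2] + B[2][0] = -3 + 2 = -1) = -1 (attained at k = 2)
  C[1][1] = min over k of (A[1][0] + B[0][1] = 3 + 9 = 12, A[1][1] + B[1][1] = 10 + -3 = 7, A[1][2] + B[2][1] = -3 + 6 = 3) = 3 (attained at k = 2)
  C[1][2] = min over k of (A[1][0] + B[0][2] = 3 + 5 = 8, A[1][1] + B[1][2] = 10 + -4 = 6, A[1][2] + B[2][2] = -3 + -3 = -6) = -6 (attained at k = 2)
  C[2][0] = min over k of (A[2][0] + B[0][0] = 8 + 10 = 18, A[2][1] + B[1][0] = 9 + -3 = 6, A[2][2] + B[2][0] = 6 + 2 = 8) = 6 (attained at k = 1)
  C[2][1] = min over k of (A[2][0] + B[0][1] = 8 + 9 = 17, A[2][1] + B[1][1] = 9 + -3 = 6, A[2][2] + B[2][1] = 6 + 6 = 12) = 6 (attained at k = 1)
  C[2][2] = min over k of (A[2][0] + B[0][2] = 8 + 5 = 13, A[2][1] + B[1][2] = 9 + -4 = 5, A[2][2] + B[2][2] = 6 + -3 = 3) = 3 (attained at k = 2)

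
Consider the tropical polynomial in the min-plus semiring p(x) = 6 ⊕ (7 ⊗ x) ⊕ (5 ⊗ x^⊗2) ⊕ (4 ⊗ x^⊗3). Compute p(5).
p(5) = 6

A tropical monomial a ⊗ x^⊗i evaluates to a + i · x. Evaluating each term at x = 5:
  Term 0 contributes 6 + 0 · 5 = 6
  Term 1 contributes 7 + 1 · 5 = 12
  Term 2 contributes 5 + 2 · 5 = 15
  Term 3 contributes 4 + 3 · 5 = 19
p(5) = ⊕ of these = min[6, 12, 15, 19] = 6.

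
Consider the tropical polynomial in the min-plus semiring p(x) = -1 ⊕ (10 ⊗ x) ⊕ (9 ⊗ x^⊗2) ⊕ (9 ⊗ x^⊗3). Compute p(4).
p(4) = -1

A tropical monomial a ⊗ x^⊗i evaluates to a + i · x. Evaluating each term at x = 4:
  Term 0 contributes -1 + 0 · 4 = -1
  Term 1 contributes 10 + 1 · 4 = 14
  Term 2 contributes 9 + 2 · 4 = 17
  Term 3 contributes 9 + 3 · 4 = 21
p(4) = ⊕ of these = min[-1, 14, 17, 21] = -1.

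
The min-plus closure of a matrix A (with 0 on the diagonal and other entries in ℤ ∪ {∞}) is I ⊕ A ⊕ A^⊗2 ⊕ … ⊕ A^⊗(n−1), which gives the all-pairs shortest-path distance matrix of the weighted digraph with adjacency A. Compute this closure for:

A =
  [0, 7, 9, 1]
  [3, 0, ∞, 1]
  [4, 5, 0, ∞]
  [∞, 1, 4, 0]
Closure =
  [0, 2, 5, 1]
  [3, 0, 5, 1]
  [4, 5, 0, 5]
  [4, 1, 4, 0]

This is the Floyd-Warshall all-pairs shortest-path computation. For each intermediate vertex k = 0, 1, …, 3, update dist[i][j] ← min(dist[i][j], dist[i][k] + dist[k][j]). The final matrix gives, for each (i, j), the minimum total weight of any directed path from i to j (possibly empty when i = j).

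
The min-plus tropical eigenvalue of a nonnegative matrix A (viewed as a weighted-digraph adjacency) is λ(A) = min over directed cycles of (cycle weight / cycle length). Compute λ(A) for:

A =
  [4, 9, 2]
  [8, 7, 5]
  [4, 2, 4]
λ(A) = 3

Enumerate directed cycles and compute their means (weight / length). Sample:
  cycle 0 → 0: weight = 4, length = 1, mean = 4/1 ≈ 4.000
  cycle 1 → 1: weight = 7, length = 1, mean = 7/1 ≈ 7.000
  cycle 2 → 2: weight = 4, length = 1, mean = 4/1 ≈ 4.000
  cycle 0 → 1 → 0: weight = 17, length = 2, mean = 17/2 ≈ 8.500
  cycle 0 → 2 → 0: weight = 6, length = 2, mean = 6/2 ≈ 3.000
  cycle 1 → 0 → 1: weight = 17, length = 2, mean = 17/2 ≈ 8.500
Minimum mean = 3.000, attained e.g. along the cycle 0 → 2 → 0 with weight 6 and length 2. So λ(A) = 6/2 = 3.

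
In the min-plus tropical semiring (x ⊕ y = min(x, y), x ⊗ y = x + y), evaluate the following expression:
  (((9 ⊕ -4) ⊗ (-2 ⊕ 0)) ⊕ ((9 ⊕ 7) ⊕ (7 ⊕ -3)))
(((9 ⊕ -4) ⊗ (-2 ⊕ 0)) ⊕ ((9 ⊕ 7) ⊕ (7 ⊕ -3))) = -6

Expand innermost to outermost. Recall ⊕ takes the minimum of its arguments and ⊗ takes their sum. Working out the expression (((9 ⊕ -4) ⊗ (-2 ⊕ 0)) ⊕ ((9 ⊕ 7) ⊕ (7 ⊕ -3))) gives -6.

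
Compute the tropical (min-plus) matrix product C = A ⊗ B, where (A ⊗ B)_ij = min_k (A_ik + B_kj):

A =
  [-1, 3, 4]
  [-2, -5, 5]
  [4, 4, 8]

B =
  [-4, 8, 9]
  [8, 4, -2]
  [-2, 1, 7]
A ⊗ B =
  [-5, 5, 1]
  [-6, -1, -7]
  [0, 8, 2]

Apply the min-plus product entry-by-entry:
  C[0][0] = min over k of (A[0][0] + B[0][0] = -1 + -4 = -5, A[0][1] + B[1][0] = 3 + 8 = 11, A[0][2] + B[2][0] = 4 + -2 = 2) = -5 (attained at k = 0)
  C[0][1] = min over k of (A[0][0] + B[0][1] = -1 + 8 = 7, A[0][1] + B[1][1] = 3 + 4 = 7, A[0][2] + B[2][1] = 4 + 1 = 5) = 5 (attained at k = 2)
  C[0][2] = min over k of (A[0][0] + B[0][2] = -1 + 9 = 8, A[0][1] + B[1][2] = 3 + -2 = 1, A[0][2] + B[2][2] = 4 + 7 = 11) = 1 (attained at k = 1)
  C[1][0] = min over k of (A[1][0] + B[0][0] = -2 + -4 = -6, A[1][1] + B[1][0] = -5 + 8 = 3, A[1][2] + B[2][0] = 5 + -2 = 3) = -6 (attained at k = 0)
  C[1][1] = min over k of (A[1][0] + B[0][1] = -2 + 8 = 6, A[1][1] + B[1][1] = -5 + 4 = -1, A[1][2] + B[2][1] = 5 + 1 = 6) = -1 (attained at k = 1)
  C[1][2] = min over k of (A[1][0] + B[0][2] = -2 + 9 = 7, A[1][1] + B[1][2] = -5 + -2 = -7, A[1][2] + B[2][2] = 5 + 7 = 12) = -7 (attained at k = 1)
  C[2][0] = min over k of (A[2][0] + B[0][0] = 4 + -4 = 0, A[2][1] + B[1][0] = 4 + 8 = 12, A[2][2] + B[2][0] = 8 + -2 = 6) = 0 (attained at k = 0)
  C[2][1] = min over k of (A[2][0] + B[0][1] = 4 + 8 = 12, A[2][1] + B[1][1] = 4 + 4 = 8, A[2][2] + B[2][1] = 8 + 1 = 9) = 8 (attained at k = 1)
  C[2][2] = min over k of (A[2][0] + B[0][2] = 4 + 9 = 13, A[2][1] + B[1][2] = 4 + -2 = 2, A[2][2] + B[2][2] = 8 + 7 = 15) = 2 (attained at k = 1)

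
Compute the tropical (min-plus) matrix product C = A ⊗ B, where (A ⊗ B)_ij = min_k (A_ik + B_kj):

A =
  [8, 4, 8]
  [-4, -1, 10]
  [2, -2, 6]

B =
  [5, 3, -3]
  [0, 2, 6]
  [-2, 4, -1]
A ⊗ B =
  [4, 6, 5]
  [-1, -1, -7]
  [-2, 0, -1]

Apply the min-plus product entry-by-entry:
  C[0][0] = min over k of (A[0][0] + B[0][0] = 8 + 5 = 13, A[0][1] + B[1][0] = 4 + 0 = 4, A[0][2] + B[2][0] = 8 + -2 = 6) = 4 (attained at k = 1)
  C[0][1] = min over k of (A[0][0] + B[0][1] = 8 + 3 = 11, A[0][1] + B[1][1] = 4 + 2 = 6, A[0][2] + B[2][1] = 8 + 4 = 12) = 6 (attained at k = 1)
  C[0][2] = min over k of (A[0][0] + B[0][2] = 8 + -3 = 5, A[0][1] + B[1][2] = 4 + 6 = 10, A[0][2] + B[2][2] = 8 + -1 = 7) = 5 (attained at k = 0)
  C[1][0] = min over k of (A[1][0] + B[0][0] = -4 + 5 = 1, A[1][1] + B[1][0] = -1 + 0 = -1, A[1][2] + B[2][0] = 10 + -2 = 8) = -1 (attained at k = 1)
  C[1][1] = min over k of (A[1][0] + B[0][1] = -4 + 3 = -1, A[1][1] + B[1][1] = -1 + 2 = 1, A[1][2] + B[2][1] = 10 + 4 = 14) = -1 (attained at k = 0)
  C[1][2] = min over k of (A[1][0] + B[0][2] = -4 + -3 = -7, A[1][1] + B[1][2] = -1 + 6 = 5, A[1][2] + B[2][2] = 10 + -1 = 9) = -7 (attained at k = 0)
  C[2][0] = min over k of (A[2][0] + B[0][0] = 2 + 5 = 7, A[2][1] + B[1][0] = -2 + 0 = -2, A[2][2] + B[2][0] = 6 + -2 = 4) = -2 (attained at k = 1)
  C[2][1] = min over k of (A[2][0] + B[0][1] = 2 + 3 = 5, A[2][1] + B[1][1] = -2 + 2 = 0, A[2][2] + B[2][1] = 6 + 4 = 10) = 0 (attained at k = 1)
  C[2][2] = min over k of (A[2][0] + B[0][2] = 2 + -3 = -1, A[2][1] + B[1][2] = -2 + 6 = 4, A[2][2] + B[2][2] = 6 + -1 = 5) = -1 (attained at k = 0)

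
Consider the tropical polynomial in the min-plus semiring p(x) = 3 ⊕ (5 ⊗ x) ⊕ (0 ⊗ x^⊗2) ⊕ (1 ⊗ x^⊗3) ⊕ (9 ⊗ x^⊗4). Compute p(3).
p(3) = 3

A tropical monomial a ⊗ x^⊗i evaluates to a + i · x. Evaluating each term at x = 3:
  Term 0 contributes 3 + 0 · 3 = 3
  Term 1 contributes 5 + 1 · 3 = 8
  Term 2 contributes 0 + 2 · 3 = 6
  Term 3 contributes 1 + 3 · 3 = 10
  Term 4 contributes 9 + 4 · 3 = 21
p(3) = ⊕ of these = min[3, 8, 6, 10, 21] = 3.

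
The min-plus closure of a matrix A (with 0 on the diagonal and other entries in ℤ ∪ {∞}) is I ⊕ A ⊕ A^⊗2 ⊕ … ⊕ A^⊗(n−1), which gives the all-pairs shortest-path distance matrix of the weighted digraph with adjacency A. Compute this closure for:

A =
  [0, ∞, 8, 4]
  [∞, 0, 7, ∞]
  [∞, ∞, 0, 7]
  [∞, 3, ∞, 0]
Closure =
  [0, 7, 8, 4]
  [∞, 0, 7, 14]
  [∞, 10, 0, 7]
  [∞, 3, 10, 0]

This is the Floyd-Warshall all-pairs shortest-path computation. For each intermediate vertex k = 0, 1, …, 3, update dist[i][j] ← min(dist[i][j], dist[i][k] + dist[k][j]). The final matrix gives, for each (i, j), the minimum total weight of any directed path from i to j (possibly empty when i = j).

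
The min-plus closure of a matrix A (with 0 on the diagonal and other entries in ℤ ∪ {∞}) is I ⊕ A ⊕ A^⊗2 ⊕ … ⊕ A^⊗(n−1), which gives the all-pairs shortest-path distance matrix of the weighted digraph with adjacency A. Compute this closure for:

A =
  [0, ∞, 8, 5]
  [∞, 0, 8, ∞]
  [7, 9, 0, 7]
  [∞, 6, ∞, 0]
Closure =
  [0, 11, 8, 5]
  [15, 0, 8, 15]
  [7, 9, 0, 7]
  [21, 6, 14, 0]

This is the Floyd-Warshall all-pairs shortest-path computation. For each intermediate vertex k = 0, 1, …, 3, update dist[i][j] ← min(dist[i][j], dist[i][k] + dist[k][j]). The final matrix gives, for each (i, j), the minimum total weight of any directed path from i to j (possibly empty when i = j).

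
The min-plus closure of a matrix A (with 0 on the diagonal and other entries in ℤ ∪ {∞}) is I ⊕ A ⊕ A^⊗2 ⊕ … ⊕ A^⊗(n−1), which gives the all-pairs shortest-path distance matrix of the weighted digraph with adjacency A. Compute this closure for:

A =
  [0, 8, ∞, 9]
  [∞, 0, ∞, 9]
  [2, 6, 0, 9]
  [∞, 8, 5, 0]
Closure =
  [0, 8, 14, 9]
  [16, 0, 14, 9]
  [2, 6, 0, 9]
  [7, 8, 5, 0]

This is the Floyd-Warshall all-pairs shortest-path computation. For each intermediate vertex k = 0, 1, …, 3, update dist[i][j] ← min(dist[i][j], dist[i][k] + dist[k][j]). The final matrix gives, for each (i, j), the minimum total weight of any directed path from i to j (possibly empty when i = j).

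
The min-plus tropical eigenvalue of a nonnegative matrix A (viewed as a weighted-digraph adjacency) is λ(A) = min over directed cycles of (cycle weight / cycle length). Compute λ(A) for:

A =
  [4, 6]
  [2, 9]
λ(A) = 4

Enumerate directed cycles and compute their means (weight / length). Sample:
  cycle 0 → 0: weight = 4, length = 1, mean = 4/1 ≈ 4.000
  cycle 1 → 1: weight = 9, length = 1, mean = 9/1 ≈ 9.000
  cycle 0 → 1 → 0: weight = 8, length = 2, mean = 8/2 ≈ 4.000
  cycle 1 → 0 → 1: weight = 8, length = 2, mean = 8/2 ≈ 4.000
Minimum mean = 4.000, attained e.g. along the cycle 0 → 0 with weight 4 and length 1. So λ(A) = 4/1 = 4.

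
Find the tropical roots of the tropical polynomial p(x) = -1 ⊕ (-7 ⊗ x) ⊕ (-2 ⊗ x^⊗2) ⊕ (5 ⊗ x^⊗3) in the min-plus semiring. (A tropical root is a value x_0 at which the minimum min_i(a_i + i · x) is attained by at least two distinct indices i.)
Roots: {-7, -5, 6}

Each tropical root is a break point of the lower envelope of the lines y = a_i + i · x (there are 4 lines, with slopes 0, 1, ..., 3). Only the lines that attain the minimum somewhere contribute to roots; other lines are dominated. Here the surviving (envelope) indices are i = 3, i = 2, i = 1, i = 0.
Intersections between consecutive envelope lines give the roots: for adjacent envelope indices i < j the intersection is x = (a_i − a_j) / (j − i). Reading off the sorted break points: {-7, -5, 6}.
Verification: at each break x_0, at least two indices attain the minimum of min_i(a_i + i · x_0).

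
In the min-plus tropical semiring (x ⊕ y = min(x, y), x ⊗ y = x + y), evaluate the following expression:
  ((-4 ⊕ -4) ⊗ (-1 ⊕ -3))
((-4 ⊕ -4) ⊗ (-1 ⊕ -3)) = -7

Expand innermost to outermost. Recall ⊕ takes the minimum of its arguments and ⊗ takes their sum. Working out the expression ((-4 ⊕ -4) ⊗ (-1 ⊕ -3)) gives -7.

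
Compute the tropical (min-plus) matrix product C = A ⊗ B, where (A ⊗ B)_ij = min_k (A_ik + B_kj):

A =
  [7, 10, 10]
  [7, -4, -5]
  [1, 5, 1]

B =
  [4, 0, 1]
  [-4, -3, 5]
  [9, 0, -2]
A ⊗ B =
  [6, 7, 8]
  [-8, -7, -7]
  [1, 1, -1]

Apply the min-plus product entry-by-entry:
  C[0][0] = min over k of (A[0][0] + B[0][0] = 7 + 4 = 11, A[0][1] + B[1][0] = 10 + -4 = 6, A[0][2] + B[2][0] = 10 + 9 = 19) = 6 (attained at k = 1)
  C[0][1] = min over k of (A[0][0] + B[0][1] = 7 + 0 = 7, A[0][1] + B[1][1] = 10 + -3 = 7, A[0][2] + B[2][1] = 10 + 0 = 10) = 7 (attained at k = 0)
  C[0][2] = min over k of (A[0][0] + B[0][2] = 7 + 1 = 8, A[0][1] + B[1][2] = 10 + 5 = 15, A[0][2] + B[2][2] = 10 + -2 = 8) = 8 (attained at k = 0)
  C[1][0] = min over k of (A[1][0] + B[0][0] = 7 + 4 = 11, A[1][1] + B[1][0] = -4 + -4 = -8, A[1][2] + B[2][0] = -5 + 9 = 4) = -8 (attained at k = 1)
  C[1][1] = min over k of (A[1][0] + B[0][1] = 7 + 0 = 7, A[1][1] + B[1][1] = -4 + -3 = -7, A[1][2] + B[2][1] = -5 + 0 = -5) = -7 (attained at k = 1)
  C[1][2] = min over k of (A[1][0] + B[0][2] = 7 + 1 = 8, A[1][1] + B[1][2] = -4 + 5 = 1, A[1][2] + B[2][2] = -5 + -2 = -7) = -7 (attained at k = 2)
  C[2][0] = min over k of (A[2][0] + B[0][0] = 1 + 4 = 5, A[2][1] + B[1][0] = 5 + -4 = 1, A[2][2] + B[2][0] = 1 + 9 = 10) = 1 (attained at k = 1)
  C[2][1] = min over k of (A[2][0] + B[0][1] = 1 + 0 = 1, A[2][1] + B[1][1] = 5 + -3 = 2, A[2][2] + B[2][1] = 1 + 0 = 1) = 1 (attained at k = 0)
  C[2][2] = min over k of (A[2][0] + B[0][2] = 1 + 1 = 2, A[2][1] + B[1][2] = 5 + 5 = 10, A[2][2] + B[2][2] = 1 + -2 = -1) = -1 (attained at k = 2)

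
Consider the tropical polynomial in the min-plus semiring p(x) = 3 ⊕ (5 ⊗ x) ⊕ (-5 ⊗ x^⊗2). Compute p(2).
p(2) = -1

A tropical monomial a ⊗ x^⊗i evaluates to a + i · x. Evaluating each term at x = 2:
  Term 0 contributes 3 + 0 · 2 = 3
  Term 1 contributes 5 + 1 · 2 = 7
  Term 2 contributes -5 + 2 · 2 = -1
p(2) = ⊕ of these = min[3, 7, -1] = -1.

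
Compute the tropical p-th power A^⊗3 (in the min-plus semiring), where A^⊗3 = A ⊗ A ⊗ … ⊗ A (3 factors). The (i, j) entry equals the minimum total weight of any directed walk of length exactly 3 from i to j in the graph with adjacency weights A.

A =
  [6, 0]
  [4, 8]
A^⊗3 =
  [10, 4]
  [8, 10]

Each entry (A^⊗3)_ij equals the minimum over all length-3 walks i = v_0 → v_1 → … → v_3 = j of Σ_t A[v_t][v_{t+1}]. For example, for (i, j) = (0, 1) we minimise over 4 possible intermediate vertex sequences; the minimum is 4, attained along the walk 0 → 1 → 0 → 1.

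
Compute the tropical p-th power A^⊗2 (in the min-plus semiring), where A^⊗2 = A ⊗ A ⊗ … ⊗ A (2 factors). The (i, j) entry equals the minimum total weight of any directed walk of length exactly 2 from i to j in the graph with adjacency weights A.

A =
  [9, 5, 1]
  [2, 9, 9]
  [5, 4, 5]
A^⊗2 =
  [6, 5, 6]
  [11, 7, 3]
  [6, 9, 6]

Each entry (A^⊗2)_ij equals the minimum over all length-2 walks i = v_0 → v_1 → … → v_2 = j of Σ_t A[v_t][v_{t+1}]. For example, for (i, j) = (0, 2) we minimise over 3 possible intermediate vertex sequences; the minimum is 6, attained along the walk 0 → 2 → 2.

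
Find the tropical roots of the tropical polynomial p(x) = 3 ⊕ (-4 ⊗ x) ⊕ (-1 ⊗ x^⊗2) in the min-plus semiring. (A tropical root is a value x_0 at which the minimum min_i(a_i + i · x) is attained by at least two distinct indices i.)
Roots: {-3, 7}

Each tropical root is a break point of the lower envelope of the lines y = a_i + i · x (there are 3 lines, with slopes 0, 1, ..., 2). Only the lines that attain the minimum somewhere contribute to roots; other lines are dominated. Here the surviving (envelope) indices are i = 2, i = 1, i = 0.
Intersections between consecutive envelope lines give the roots: for adjacent envelope indices i < j the intersection is x = (a_i − a_j) / (j − i). Reading off the sorted break points: {-3, 7}.
Verification: at each break x_0, at least two indices attain the minimum of min_i(a_i + i · x_0).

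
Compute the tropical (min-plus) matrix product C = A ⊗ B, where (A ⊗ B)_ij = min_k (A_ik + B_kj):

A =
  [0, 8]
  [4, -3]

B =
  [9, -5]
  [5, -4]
A ⊗ B =
  [9, -5]
  [2, -7]

Apply the min-plus product entry-by-entry:
  C[0][0] = min over k of (A[0][0] + B[0][0] = 0 + 9 = 9, A[0][1] + B[1][0] = 8 + 5 = 13) = 9 (attained at k = 0)
  C[0][1] = min over k of (A[0][0] + B[0][1] = 0 + -5 = -5, A[0][1] + B[1][1] = 8 + -4 = 4) = -5 (attained at k = 0)
  C[1][0] = min over k of (A[1][0] + B[0][0] = 4 + 9 = 13, A[1][1] + B[1][0] = -3 + 5 = 2) = 2 (attained at k = 1)
  C[1][1] = min over k of (A[1][0] + B[0][1] = 4 + -5 = -1, A[1][1] + B[1][1] = -3 + -4 = -7) = -7 (attained at k = 1)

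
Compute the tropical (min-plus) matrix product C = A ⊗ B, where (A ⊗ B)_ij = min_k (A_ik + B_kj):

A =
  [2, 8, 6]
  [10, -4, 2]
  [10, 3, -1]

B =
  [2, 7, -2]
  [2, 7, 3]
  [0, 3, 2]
A ⊗ B =
  [4, 9, 0]
  [-2, 3, -1]
  [-1, 2, 1]

Apply the min-plus product entry-by-entry:
  C[0][0] = min over k of (A[0][0] + B[0][0] = 2 + 2 = 4, A[0][1] + B[1][0] = 8 + 2 = 10, A[0][2] + B[2][0] = 6 + 0 = 6) = 4 (attained at k = 0)
  C[0][1] = min over k of (A[0][0] + B[0][1] = 2 + 7 = 9, A[0][1] + B[1][1] = 8 + 7 = 15, A[0][2] + B[2][1] = 6 + 3 = 9) = 9 (attained at k = 0)
  C[0][2] = min over k of (A[0][0] + B[0][2] = 2 + -2 = 0, A[0][1] + B[1][2] = 8 + 3 = 11, A[0][2] + B[2][2] = 6 + 2 = 8) = 0 (attained at k = 0)
  C[1][0] = min over k of (A[1][0] + B[0][0] = 10 + 2 = 12, A[1][1] + B[1][0] = -4 + 2 = -2, A[1][2] + B[2][0] = 2 + 0 = 2) = -2 (attained at k = 1)
  C[1][1] = min over k of (A[1][0] + B[0][1] = 10 + 7 = 17, A[1][1] + B[1][1] = -4 + 7 = 3, A[1][2] + B[2][1] = 2 + 3 = 5) = 3 (attained at k = 1)
  C[1][2] = min over k of (A[1][0] + B[0][2] = 10 + -2 = 8, A[1][1] + B[1][2] = -4 + 3 = -1, A[1][2] + B[2][2] = 2 + 2 = 4) = -1 (attained at k = 1)
  C[2][0] = min over k of (A[2][0] + B[0][0] = 10 + 2 = 12, A[2][1] + B[1][0] = 3 + 2 = 5, A[2][2] + B[2][0] = -1 + 0 = -1) = -1 (attained at k = 2)
  C[2][1] = min over k of (A[2][0] + B[0][1] = 10 + 7 = 17, A[2][1] + B[1][1] = 3 + 7 = 10, A[2][2] + B[2][1] = -1 + 3 = 2) = 2 (attained at k = 2)
  C[2][2] = min over k of (A[2][0] + B[0][2] = 10 + -2 = 8, A[2][1] + B[1][2] = 3 + 3 = 6, A[2][2] + B[2][2] = -1 + 2 = 1) = 1 (attained at k = 2)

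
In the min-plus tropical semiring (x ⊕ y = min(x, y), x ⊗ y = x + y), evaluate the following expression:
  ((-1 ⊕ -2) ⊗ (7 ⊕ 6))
((-1 ⊕ -2) ⊗ (7 ⊕ 6)) = 4

Expand innermost to outermost. Recall ⊕ takes the minimum of its arguments and ⊗ takes their sum. Working out the expression ((-1 ⊕ -2) ⊗ (7 ⊕ 6)) gives 4.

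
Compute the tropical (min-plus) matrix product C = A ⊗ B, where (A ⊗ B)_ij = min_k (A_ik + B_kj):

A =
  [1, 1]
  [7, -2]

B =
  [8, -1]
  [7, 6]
A ⊗ B =
  [8, 0]
  [5, 4]

Apply the min-plus product entry-by-entry:
  C[0][0] = min over k of (A[0][0] + B[0][0] = 1 + 8 = 9, A[0][1] + B[1][0] = 1 + 7 = 8) = 8 (attained at k = 1)
  C[0][1] = min over k of (A[0][0] + B[0][1] = 1 + -1 = 0, A[0][1] + B[1][1] = 1 + 6 = 7) = 0 (attained at k = 0)
  C[1][0] = min over k of (A[1][0] + B[0][0] = 7 + 8 = 15, A[1][1] + B[1][0] = -2 + 7 = 5) = 5 (attained at k = 1)
  C[1][1] = min over k of (A[1][0] + B[0][1] = 7 + -1 = 6, A[1][1] + B[1][1] = -2 + 6 = 4) = 4 (attained at k = 1)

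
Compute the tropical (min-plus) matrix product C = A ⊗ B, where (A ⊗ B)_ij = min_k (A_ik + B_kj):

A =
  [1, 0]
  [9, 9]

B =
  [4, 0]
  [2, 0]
A ⊗ B =
  [2, 0]
  [11, 9]

Apply the min-plus product entry-by-entry:
  C[0][0] = min over k of (A[0][0] + B[0][0] = 1 + 4 = 5, A[0][1] + B[1][0] = 0 + 2 = 2) = 2 (attained at k = 1)
  C[0][1] = min over k of (A[0][0] + B[0][1] = 1 + 0 = 1, A[0][1] + B[1][1] = 0 + 0 = 0) = 0 (attained at k = 1)
  C[1][0] = min over k of (A[1][0] + B[0][0] = 9 + 4 = 13, A[1][1] + B[1][0] = 9 + 2 = 11) = 11 (attained at k = 1)
  C[1][1] = min over k of (A[1][0] + B[0][1] = 9 + 0 = 9, A[1][1] + B[1][1] = 9 + 0 = 9) = 9 (attained at k = 0)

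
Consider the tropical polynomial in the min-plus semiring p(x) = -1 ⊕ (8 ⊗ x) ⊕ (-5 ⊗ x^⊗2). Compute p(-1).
p(-1) = -7

A tropical monomial a ⊗ x^⊗i evaluates to a + i · x. Evaluating each term at x = -1:
  Term 0 contributes -1 + 0 · -1 = -1
  Term 1 contributes 8 + 1 · -1 = 7
  Term 2 contributes -5 + 2 · -1 = -7
p(-1) = ⊕ of these = min[-1, 7, -7] = -7.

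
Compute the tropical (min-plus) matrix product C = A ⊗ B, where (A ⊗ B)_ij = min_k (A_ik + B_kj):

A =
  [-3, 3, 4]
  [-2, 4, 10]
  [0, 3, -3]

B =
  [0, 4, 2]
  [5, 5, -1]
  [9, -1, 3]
A ⊗ B =
  [-3, 1, -1]
  [-2, 2, 0]
  [0, -4, 0]

Apply the min-plus product entry-by-entry:
  C[0][0] = min over k of (A[0][0] + B[0][0] = -3 + 0 = -3, A[0][1] + B[1][0] = 3 + 5 = 8, A[0][2] + B[2][0] = 4 + 9 = 13) = -3 (attained at k = 0)
  C[0][1] = min over k of (A[0][0] + B[0][1] = -3 + 4 = 1, A[0][1] + B[1][1] = 3 + 5 = 8, A[0][2] + B[2][1] = 4 + -1 = 3) = 1 (attained at k = 0)
  C[0][2] = min over k of (A[0][0] + B[0][2] = -3 + 2 = -1, A[0][1] + B[1][2] = 3 + -1 = 2, A[0][2] + B[2][2] = 4 + 3 = 7) = -1 (attained at k = 0)
  C[1][0] = min over k of (A[1][0] + B[0][0] = -2 + 0 = -2, A[1][1] + B[1][0] = 4 + 5 = 9, A[1][2] + B[2][0] = 10 + 9 = 19) = -2 (attained at k = 0)
  C[1][1] = min over k of (A[1][0] + B[0][1] = -2 + 4 = 2, A[1][1] + B[1][1] = 4 + 5 = 9, A[1][2] + B[2][1] = 10 + -1 = 9) = 2 (attained at k = 0)
  C[1][2] = min over k of (A[1][0] + B[0][2] = -2 + 2 = 0, A[1][1] + B[1][2] = 4 + -1 = 3, A[1][2] + B[2][2] = 10 + 3 = 13) = 0 (attained at k = 0)
  C[2][0] = min over k of (A[2][0] + B[0][0] = 0 + 0 = 0, A[2][1] + B[1][0] = 3 + 5 = 8, A[2][2] + B[2][0] = -3 + 9 = 6) = 0 (attained at k = 0)
  C[2][1] = min over k of (A[2][0] + B[0][1] = 0 + 4 = 4, A[2][1] + B[1][1] = 3 + 5 = 8, A[2][2] + B[2][1] = -3 + -1 = -4) = -4 (attained at k = 2)
  C[2][2] = min over k of (A[2][0] + B[0][2] = 0 + 2 = 2, A[2][1] + B[1][2] = 3 + -1 = 2, A[2][2] + B[2][2] = -3 + 3 = 0) = 0 (attained at k = 2)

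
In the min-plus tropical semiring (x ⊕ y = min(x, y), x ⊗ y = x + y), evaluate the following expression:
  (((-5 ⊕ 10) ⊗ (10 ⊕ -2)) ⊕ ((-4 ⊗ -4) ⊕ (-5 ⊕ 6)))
(((-5 ⊕ 10) ⊗ (10 ⊕ -2)) ⊕ ((-4 ⊗ -4) ⊕ (-5 ⊕ 6))) = -8

Expand innermost to outermost. Recall ⊕ takes the minimum of its arguments and ⊗ takes their sum. Working out the expression (((-5 ⊕ 10) ⊗ (10 ⊕ -2)) ⊕ ((-4 ⊗ -4) ⊕ (-5 ⊕ 6))) gives -8.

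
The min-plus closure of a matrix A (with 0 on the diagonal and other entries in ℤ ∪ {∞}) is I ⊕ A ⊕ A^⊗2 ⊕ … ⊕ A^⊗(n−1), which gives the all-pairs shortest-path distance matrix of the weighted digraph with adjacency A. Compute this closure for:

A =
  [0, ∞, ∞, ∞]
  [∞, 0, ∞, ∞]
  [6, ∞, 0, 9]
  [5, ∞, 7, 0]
Closure =
  [0, ∞, ∞, ∞]
  [∞, 0, ∞, ∞]
  [6, ∞, 0, 9]
  [5, ∞, 7, 0]

This is the Floyd-Warshall all-pairs shortest-path computation. For each intermediate vertex k = 0, 1, …, 3, update dist[i][j] ← min(dist[i][j], dist[i][k] + dist[k][j]). The final matrix gives, for each (i, j), the minimum total weight of any directed path from i to j (possibly empty when i = j).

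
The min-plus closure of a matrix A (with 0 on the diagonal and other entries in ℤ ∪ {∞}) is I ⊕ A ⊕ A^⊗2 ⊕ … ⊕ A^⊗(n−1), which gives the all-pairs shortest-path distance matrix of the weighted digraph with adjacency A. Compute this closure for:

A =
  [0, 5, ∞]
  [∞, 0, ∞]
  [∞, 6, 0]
Closure =
  [0, 5, ∞]
  [∞, 0, ∞]
  [∞, 6, 0]

This is the Floyd-Warshall all-pairs shortest-path computation. For each intermediate vertex k = 0, 1, …, 2, update dist[i][j] ← min(dist[i][j], dist[i][k] + dist[k][j]). The final matrix gives, for each (i, j), the minimum total weight of any directed path from i to j (possibly empty when i = j).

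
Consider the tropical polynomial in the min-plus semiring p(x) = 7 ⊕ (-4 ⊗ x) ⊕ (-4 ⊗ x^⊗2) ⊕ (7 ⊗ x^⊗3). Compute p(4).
p(4) = 0

A tropical monomial a ⊗ x^⊗i evaluates to a + i · x. Evaluating each term at x = 4:
  Term 0 contributes 7 + 0 · 4 = 7
  Term 1 contributes -4 + 1 · 4 = 0
  Term 2 contributes -4 + 2 · 4 = 4
  Term 3 contributes 7 + 3 · 4 = 19
p(4) = ⊕ of these = min[7, 0, 4, 19] = 0.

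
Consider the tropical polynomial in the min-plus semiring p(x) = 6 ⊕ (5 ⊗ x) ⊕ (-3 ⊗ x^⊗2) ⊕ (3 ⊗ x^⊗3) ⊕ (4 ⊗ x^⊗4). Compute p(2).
p(2) = 1

A tropical monomial a ⊗ x^⊗i evaluates to a + i · x. Evaluating each term at x = 2:
  Term 0 contributes 6 + 0 · 2 = 6
  Term 1 contributes 5 + 1 · 2 = 7
  Term 2 contributes -3 + 2 · 2 = 1
  Term 3 contributes 3 + 3 · 2 = 9
  Term 4 contributes 4 + 4 · 2 = 12
p(2) = ⊕ of these = min[6, 7, 1, 9, 12] = 1.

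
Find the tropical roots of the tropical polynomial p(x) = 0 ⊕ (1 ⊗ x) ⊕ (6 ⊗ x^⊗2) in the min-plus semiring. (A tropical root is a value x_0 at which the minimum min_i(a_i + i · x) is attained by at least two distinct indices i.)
Roots: {-5, -1}

Each tropical root is a break point of the lower envelope of the lines y = a_i + i · x (there are 3 lines, with slopes 0, 1, ..., 2). Only the lines that attain the minimum somewhere contribute to roots; other lines are dominated. Here the surviving (envelope) indices are i = 2, i = 1, i = 0.
Intersections between consecutive envelope lines give the roots: for adjacent envelope indices i < j the intersection is x = (a_i − a_j) / (j − i). Reading off the sorted break points: {-5, -1}.
Verification: at each break x_0, at least two indices attain the minimum of min_i(a_i + i · x_0).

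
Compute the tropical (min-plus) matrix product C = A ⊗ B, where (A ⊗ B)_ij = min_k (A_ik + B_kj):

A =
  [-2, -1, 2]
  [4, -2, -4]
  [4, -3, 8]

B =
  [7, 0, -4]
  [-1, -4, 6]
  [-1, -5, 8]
A ⊗ B =
  [-2, -5, -6]
  [-5, -9, 0]
  [-4, -7, 0]

Apply the min-plus product entry-by-entry:
  C[0][0] = min over k of (A[0][0] + B[0][0] = -2 + 7 = 5, A[0][1] + B[1][0] = -1 + -1 = -2, A[0][2] + B[2][0] = 2 + -1 = 1) = -2 (attained at k = 1)
  C[0][1] = min over k of (A[0][0] + B[0][1] = -2 + 0 = -2, A[0][1] + B[1][1] = -1 + -4 = -5, A[0][2] + B[2][1] = 2 + -5 = -3) = -5 (attained at k = 1)
  C[0][2] = min over k of (A[0][0] + B[0][2] = -2 + -4 = -6, A[0][1] + B[1][2] = -1 + 6 = 5, A[0][2] + B[2][2] = 2 + 8 = 10) = -6 (attained at k = 0)
  C[1][0] = min over k of (A[1][0] + B[0][0] = 4 + 7 = 11, A[1][1] + B[1][0] = -2 + -1 = -3, A[1][2] + B[2][0] = -4 + -1 = -5) = -5 (attained at k = 2)
  C[1][1] = min over k of (A[1][0] + B[0][1] = 4 + 0 = 4, A[1][1] + B[1][1] = -2 + -4 = -6, A[1][2] + B[2][1] = -4 + -5 = -9) = -9 (attained at k = 2)
  C[1][2] = min over k of (A[1][0] + B[0][2] = 4 + -4 = 0, A[1][1] + B[1][2] = -2 + 6 = 4, A[1][2] + B[2][2] = -4 + 8 = 4) = 0 (attained at k = 0)
  C[2][0] = min over k of (A[2][0] + B[0][0] = 4 + 7 = 11, A[2][1] + B[1][0] = -3 + -1 = -4, A[2][2] + B[2][0] = 8 + -1 = 7) = -4 (attained at k = 1)
  C[2][1] = min over k of (A[2][0] + B[0][1] = 4 + 0 = 4, A[2][1] + B[1][1] = -3 + -4 = -7, A[2][2] + B[2][1] = 8 + -5 = 3) = -7 (attained at k = 1)
  C[2][2] = min over k of (A[2][0] + B[0][2] = 4 + -4 = 0, A[2][1] + B[1][2] = -3 + 6 = 3, A[2][2] + B[2][2] = 8 + 8 = 16) = 0 (attained at k = 0)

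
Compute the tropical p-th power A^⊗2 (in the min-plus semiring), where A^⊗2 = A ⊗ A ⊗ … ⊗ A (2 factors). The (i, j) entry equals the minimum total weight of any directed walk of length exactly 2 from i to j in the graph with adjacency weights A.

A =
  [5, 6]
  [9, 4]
A^⊗2 =
  [10, 10]
  [13, 8]

Each entry (A^⊗2)_ij equals the minimum over all length-2 walks i = v_0 → v_1 → … → v_2 = j of Σ_t A[v_t][v_{t+1}]. For example, for (i, j) = (0, 1) we minimise over 2 possible intermediate vertex sequences; the minimum is 10, attained along the walk 0 → 1 → 1.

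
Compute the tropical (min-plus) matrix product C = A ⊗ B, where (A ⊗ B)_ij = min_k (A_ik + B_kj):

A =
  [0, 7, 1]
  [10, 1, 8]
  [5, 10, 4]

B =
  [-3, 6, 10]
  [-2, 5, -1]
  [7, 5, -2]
A ⊗ B =
  [-3, 6, -1]
  [-1, 6, 0]
  [2, 9, 2]

Apply the min-plus product entry-by-entry:
  C[0][0] = min over k of (A[0][0] + B[0][0] = 0 + -3 = -3, A[0][1] + B[1][0] = 7 + -2 = 5, A[0][2] + B[2][0] = 1 + 7 = 8) = -3 (attained at k = 0)
  C[0][1] = min over k of (A[0][0] + B[0][1] = 0 + 6 = 6, A[0][1] + B[1][1] = 7 + 5 = 12, A[0][2] + B[2][1] = 1 + 5 = 6) = 6 (attained at k = 0)
  C[0][2] = min over k of (A[0][0] + B[0][2] = 0 + 10 = 10, A[0][1] + B[1][2] = 7 + -1 = 6, A[0][2] + B[2][2] = 1 + -2 = -1) = -1 (attained at k = 2)
  C[1][0] = min over k of (A[1][0] + B[0][0] = 10 + -3 = 7, A[1][1] + B[1][0] = 1 + -2 = -1, A[1][2] + B[2][0] = 8 + 7 = 15) = -1 (attained at k = 1)
  C[1][1] = min over k of (A[1][0] + B[0][1] = 10 + 6 = 16, A[1][1] + B[1][1] = 1 + 5 = 6, A[1][2] + B[2][1] = 8 + 5 = 13) = 6 (attained at k = 1)
  C[1][2] = min over k of (A[1][0] + B[0][2] = 10 + 10 = 20, A[1][1] + B[1][2] = 1 + -1 = 0, A[1][2] + B[2][2] = 8 + -2 = 6) = 0 (attained at k = 1)
  C[2][0] = min over k of (A[2][0] + B[0][0] = 5 + -3 = 2, A[2][1] + B[1][0] = 10 + -2 = 8, A[2][2] + B[2][0] = 4 + 7 = 11) = 2 (attained at k = 0)
  C[2][1] = min over k of (A[2][0] + B[0][1] = 5 + 6 = 11, A[2][1] + B[1][1] = 10 + 5 = 15, A[2][2] + B[2][1] = 4 + 5 = 9) = 9 (attained at k = 2)
  C[2][2] = min over k of (A[2][0] + B[0][2] = 5 + 10 = 15, A[2][1] + B[1][2] = 10 + -1 = 9, A[2][2] + B[2][2] = 4 + -2 = 2) = 2 (attained at k = 2)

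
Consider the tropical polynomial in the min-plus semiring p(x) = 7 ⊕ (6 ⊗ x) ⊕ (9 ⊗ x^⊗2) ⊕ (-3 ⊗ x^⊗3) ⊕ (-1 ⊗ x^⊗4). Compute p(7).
p(7) = 7

A tropical monomial a ⊗ x^⊗i evaluates to a + i · x. Evaluating each term at x = 7:
  Term 0 contributes 7 + 0 · 7 = 7
  Term 1 contributes 6 + 1 · 7 = 13
  Term 2 contributes 9 + 2 · 7 = 23
  Term 3 contributes -3 + 3 · 7 = 18
  Term 4 contributes -1 + 4 · 7 = 27
p(7) = ⊕ of these = min[7, 13, 23, 18, 27] = 7.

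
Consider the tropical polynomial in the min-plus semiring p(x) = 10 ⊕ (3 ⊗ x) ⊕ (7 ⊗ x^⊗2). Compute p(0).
p(0) = 3

A tropical monomial a ⊗ x^⊗i evaluates to a + i · x. Evaluating each term at x = 0:
  Term 0 contributes 10 + 0 · 0 = 10
  Term 1 contributes 3 + 1 · 0 = 3
  Term 2 contributes 7 + 2 · 0 = 7
p(0) = ⊕ of these = min[10, 3, 7] = 3.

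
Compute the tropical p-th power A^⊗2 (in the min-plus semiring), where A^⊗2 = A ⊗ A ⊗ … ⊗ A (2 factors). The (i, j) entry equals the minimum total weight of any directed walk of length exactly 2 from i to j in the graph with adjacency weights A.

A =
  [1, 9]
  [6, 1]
A^⊗2 =
  [2, 10]
  [7, 2]

Each entry (A^⊗2)_ij equals the minimum over all length-2 walks i = v_0 → v_1 → … → v_2 = j of Σ_t A[v_t][v_{t+1}]. For example, for (i, j) = (0, 1) we minimise over 2 possible intermediate vertex sequences; the minimum is 10, attained along the walk 0 → 0 → 1.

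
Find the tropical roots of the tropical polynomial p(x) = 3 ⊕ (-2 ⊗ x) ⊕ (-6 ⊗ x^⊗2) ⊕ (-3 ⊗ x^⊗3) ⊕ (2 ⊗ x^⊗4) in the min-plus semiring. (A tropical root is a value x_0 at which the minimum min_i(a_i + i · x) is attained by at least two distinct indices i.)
Roots: {-5, -3, 4, 5}

Each tropical root is a break point of the lower envelope of the lines y = a_i + i · x (there are 5 lines, with slopes 0, 1, ..., 4). Only the lines that attain the minimum somewhere contribute to roots; other lines are dominated. Here the surviving (envelope) indices are i = 4, i = 3, i = 2, i = 1, i = 0.
Intersections between consecutive envelope lines give the roots: for adjacent envelope indices i < j the intersection is x = (a_i − a_j) / (j − i). Reading off the sorted break points: {-5, -3, 4, 5}.
Verification: at each break x_0, at least two indices attain the minimum of min_i(a_i + i · x_0).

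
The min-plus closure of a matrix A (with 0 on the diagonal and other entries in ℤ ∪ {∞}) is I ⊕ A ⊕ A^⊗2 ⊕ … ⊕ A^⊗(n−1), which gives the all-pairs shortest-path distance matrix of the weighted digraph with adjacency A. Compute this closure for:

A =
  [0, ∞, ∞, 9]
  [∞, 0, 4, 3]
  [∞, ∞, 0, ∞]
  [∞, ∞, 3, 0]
Closure =
  [0, ∞, 12, 9]
  [∞, 0, 4, 3]
  [∞, ∞, 0, ∞]
  [∞, ∞, 3, 0]

This is the Floyd-Warshall all-pairs shortest-path computation. For each intermediate vertex k = 0, 1, …, 3, update dist[i][j] ← min(dist[i][j], dist[i][k] + dist[k][j]). The final matrix gives, for each (i, j), the minimum total weight of any directed path from i to j (possibly empty when i = j).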